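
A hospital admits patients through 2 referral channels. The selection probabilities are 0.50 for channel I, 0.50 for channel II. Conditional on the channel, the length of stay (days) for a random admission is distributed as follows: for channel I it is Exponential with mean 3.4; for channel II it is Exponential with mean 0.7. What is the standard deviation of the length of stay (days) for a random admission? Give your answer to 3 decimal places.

Per component, I: μ=3.4, E[X²]=23.12; II: μ=0.7, E[X²]=0.98.
E[X] = 0.5·3.4 + 0.5·0.7 = 2.05.
E[X²] = 0.5·23.12 + 0.5·0.98 = 12.05.
Var(X) = E[X²] − (E[X])² = 12.05 − 4.2025 = 7.8475.
SD(X) = √7.8475 = 2.80134.

2.801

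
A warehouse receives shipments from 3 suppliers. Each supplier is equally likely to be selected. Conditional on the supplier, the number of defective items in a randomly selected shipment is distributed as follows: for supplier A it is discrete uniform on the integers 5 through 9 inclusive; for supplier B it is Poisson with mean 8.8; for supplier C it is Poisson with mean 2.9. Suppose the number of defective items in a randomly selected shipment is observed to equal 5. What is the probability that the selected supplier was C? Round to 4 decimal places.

Likelihoods P(X=5 | ·): A: 0.2; B: 0.0662889; C: 0.0940491.
Posterior ∝ prior × likelihood. Numerator for C: 0.333333·0.0940491 = 0.0313497.
Normalizing constant: 0.333333·0.2 + 0.333333·0.0662889 + 0.333333·0.0940491 = 0.120113.
P(C | observation) = 0.0313497 / 0.120113 = 0.261003.

0.2610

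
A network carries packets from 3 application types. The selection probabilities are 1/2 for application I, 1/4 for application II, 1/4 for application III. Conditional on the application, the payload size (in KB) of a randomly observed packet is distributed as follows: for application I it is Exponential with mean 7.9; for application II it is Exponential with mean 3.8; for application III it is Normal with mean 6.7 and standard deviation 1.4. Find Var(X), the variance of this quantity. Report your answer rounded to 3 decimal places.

Per component, I: μ=7.9, E[X²]=124.82; II: μ=3.8, E[X²]=28.88; III: μ=6.7, E[X²]=46.85.
E[X] = 0.5·7.9 + 0.25·3.8 + 0.25·6.7 = 6.575.
E[X²] = 0.5·124.82 + 0.25·28.88 + 0.25·46.85 = 81.3425.
Var(X) = E[X²] − (E[X])² = 81.3425 − 43.2306 = 38.1119.

38.112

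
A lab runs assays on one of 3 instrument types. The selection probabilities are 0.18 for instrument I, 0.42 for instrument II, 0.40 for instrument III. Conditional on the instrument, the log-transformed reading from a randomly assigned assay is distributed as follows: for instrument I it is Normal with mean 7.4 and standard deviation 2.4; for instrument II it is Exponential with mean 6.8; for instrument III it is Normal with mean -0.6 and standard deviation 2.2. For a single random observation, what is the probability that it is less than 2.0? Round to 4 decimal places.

0.4618

Conditional on each instrument, P(X < 2.0): I: 0.0122245; II: 0.254811; III: 0.881361.
By total probability, P(X < 2.0) = 0.18·0.0122245 + 0.42·0.254811 + 0.4·0.881361 = 0.461766.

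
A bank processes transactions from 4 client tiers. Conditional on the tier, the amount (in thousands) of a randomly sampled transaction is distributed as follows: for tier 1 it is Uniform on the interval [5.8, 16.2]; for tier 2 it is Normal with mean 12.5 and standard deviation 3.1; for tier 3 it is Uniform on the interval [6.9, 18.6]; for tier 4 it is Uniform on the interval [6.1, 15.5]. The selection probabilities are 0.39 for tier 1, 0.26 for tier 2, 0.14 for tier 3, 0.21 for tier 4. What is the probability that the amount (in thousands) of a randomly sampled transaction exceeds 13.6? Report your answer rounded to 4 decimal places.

Conditional on each tier, P(X > 13.6): 1: 0.25; 2: 0.361355; 3: 0.42735; 4: 0.202128.
By total probability, P(X > 13.6) = 0.39·0.25 + 0.26·0.361355 + 0.14·0.42735 + 0.21·0.202128 = 0.293728.

0.2937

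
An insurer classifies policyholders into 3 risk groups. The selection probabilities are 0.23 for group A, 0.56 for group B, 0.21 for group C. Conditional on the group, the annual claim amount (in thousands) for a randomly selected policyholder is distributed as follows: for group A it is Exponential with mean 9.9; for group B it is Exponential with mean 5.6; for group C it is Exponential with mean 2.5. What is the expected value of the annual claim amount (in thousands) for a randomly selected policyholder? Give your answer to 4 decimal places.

5.9380

Component means — A: 9.9; B: 5.6; C: 2.5.
E[X] = 0.23·9.9 + 0.56·5.6 + 0.21·2.5 = 5.938.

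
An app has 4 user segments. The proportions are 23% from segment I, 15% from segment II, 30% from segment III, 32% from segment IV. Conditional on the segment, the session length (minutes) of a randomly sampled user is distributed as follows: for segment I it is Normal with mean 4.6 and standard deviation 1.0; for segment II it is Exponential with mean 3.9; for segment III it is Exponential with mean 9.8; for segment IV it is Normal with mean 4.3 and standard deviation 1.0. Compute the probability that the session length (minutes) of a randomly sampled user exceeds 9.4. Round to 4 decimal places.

0.1284

Conditional on each segment, P(X > 9.4): I: 7.93328e-07; II: 0.0897923; III: 0.383206; IV: 1.69827e-07.
By total probability, P(X > 9.4) = 0.23·7.93328e-07 + 0.15·0.0897923 + 0.3·0.383206 + 0.32·1.69827e-07 = 0.128431.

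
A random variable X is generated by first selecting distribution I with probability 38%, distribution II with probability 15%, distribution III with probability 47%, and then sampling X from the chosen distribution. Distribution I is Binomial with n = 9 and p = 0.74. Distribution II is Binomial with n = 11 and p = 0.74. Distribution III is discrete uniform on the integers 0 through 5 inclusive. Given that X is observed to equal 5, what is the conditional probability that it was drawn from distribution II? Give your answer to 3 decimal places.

0.036

Likelihoods P(X=5 | ·): I: 0.127768; II: 0.0316695; III: 0.166667.
Posterior ∝ prior × likelihood. Numerator for II: 0.15·0.0316695 = 0.00475042.
Normalizing constant: 0.38·0.127768 + 0.15·0.0316695 + 0.47·0.166667 = 0.131636.
P(II | observation) = 0.00475042 / 0.131636 = 0.0360876.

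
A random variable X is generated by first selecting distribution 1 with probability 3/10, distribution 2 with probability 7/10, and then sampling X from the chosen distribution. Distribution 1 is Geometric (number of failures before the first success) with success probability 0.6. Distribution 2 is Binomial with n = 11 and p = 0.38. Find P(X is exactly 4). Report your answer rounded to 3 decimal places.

0.174

Conditional on each component, P(X = 4): 1: 0.01536; 2: 0.24232.
By total probability, P(X = 4) = 0.3·0.01536 + 0.7·0.24232 = 0.174232.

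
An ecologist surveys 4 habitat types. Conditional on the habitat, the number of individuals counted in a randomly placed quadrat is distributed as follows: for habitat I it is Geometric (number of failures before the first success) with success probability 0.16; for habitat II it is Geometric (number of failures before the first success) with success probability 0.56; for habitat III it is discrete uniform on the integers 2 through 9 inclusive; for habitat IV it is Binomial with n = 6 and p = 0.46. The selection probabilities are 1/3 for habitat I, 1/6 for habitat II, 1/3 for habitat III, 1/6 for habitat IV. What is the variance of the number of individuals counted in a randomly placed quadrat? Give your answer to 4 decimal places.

16.3884

Per component, I: μ=5.25, E[X²]=60.375; II: μ=0.785714, E[X²]=2.02041; III: μ=5.5, E[X²]=35.5; IV: μ=2.76, E[X²]=9.108.
E[X] = 0.333333·5.25 + 0.166667·0.785714 + 0.333333·5.5 + 0.166667·2.76 = 4.17429.
E[X²] = 0.333333·60.375 + 0.166667·2.02041 + 0.333333·35.5 + 0.166667·9.108 = 33.8131.
Var(X) = E[X²] − (E[X])² = 33.8131 − 17.4247 = 16.3884.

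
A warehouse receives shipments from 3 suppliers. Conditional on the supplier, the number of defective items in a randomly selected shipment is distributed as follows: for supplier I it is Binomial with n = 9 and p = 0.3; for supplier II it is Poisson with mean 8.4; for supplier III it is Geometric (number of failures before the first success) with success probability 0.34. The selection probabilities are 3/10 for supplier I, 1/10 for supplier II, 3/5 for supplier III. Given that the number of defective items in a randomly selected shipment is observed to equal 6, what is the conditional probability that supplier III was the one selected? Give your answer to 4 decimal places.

0.4940

Likelihoods P(X=6 | ·): I: 0.0210039; II: 0.109716; III: 0.0281023.
Posterior ∝ prior × likelihood. Numerator for III: 0.6·0.0281023 = 0.0168614.
Normalizing constant: 0.3·0.0210039 + 0.1·0.109716 + 0.6·0.0281023 = 0.0341342.
P(III | observation) = 0.0168614 / 0.0341342 = 0.493974.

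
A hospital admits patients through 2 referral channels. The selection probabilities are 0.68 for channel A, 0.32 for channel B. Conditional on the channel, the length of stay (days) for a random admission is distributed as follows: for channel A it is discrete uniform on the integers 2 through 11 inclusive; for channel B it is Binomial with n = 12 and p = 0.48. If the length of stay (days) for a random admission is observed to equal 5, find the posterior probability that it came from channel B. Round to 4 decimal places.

Likelihoods P(X=5 | ·): A: 0.1; B: 0.20747.
Posterior ∝ prior × likelihood. Numerator for B: 0.32·0.20747 = 0.0663903.
Normalizing constant: 0.68·0.1 + 0.32·0.20747 = 0.13439.
P(B | observation) = 0.0663903 / 0.13439 = 0.494011.

0.4940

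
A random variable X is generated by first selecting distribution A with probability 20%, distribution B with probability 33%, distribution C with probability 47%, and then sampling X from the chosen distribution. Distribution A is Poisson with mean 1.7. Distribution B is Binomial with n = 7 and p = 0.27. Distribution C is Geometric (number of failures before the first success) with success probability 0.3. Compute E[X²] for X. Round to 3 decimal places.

For each component E[X²] = Var + (mean)², giving A: 4.59; B: 4.9518; C: 13.2222.
Overall E[X²] = 0.2·4.59 + 0.33·4.9518 + 0.47·13.2222 = 8.76654.

8.767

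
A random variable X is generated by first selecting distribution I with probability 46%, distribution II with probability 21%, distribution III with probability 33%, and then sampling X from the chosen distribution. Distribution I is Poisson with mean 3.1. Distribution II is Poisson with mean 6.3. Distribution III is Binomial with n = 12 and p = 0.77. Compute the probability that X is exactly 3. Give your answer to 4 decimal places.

0.1190

Conditional on each component, P(X = 3): I: 0.223677; II: 0.0765271; III: 0.000180903.
By total probability, P(X = 3) = 0.46·0.223677 + 0.21·0.0765271 + 0.33·0.000180903 = 0.119022.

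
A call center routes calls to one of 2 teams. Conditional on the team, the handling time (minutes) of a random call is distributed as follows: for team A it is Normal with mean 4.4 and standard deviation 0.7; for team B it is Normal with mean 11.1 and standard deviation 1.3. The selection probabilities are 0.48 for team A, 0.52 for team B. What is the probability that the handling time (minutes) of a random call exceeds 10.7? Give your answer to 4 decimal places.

Conditional on each team, P(X > 10.7): A: 0; B: 0.620842.
By total probability, P(X > 10.7) = 0.48·0 + 0.52·0.620842 = 0.322838.

0.3228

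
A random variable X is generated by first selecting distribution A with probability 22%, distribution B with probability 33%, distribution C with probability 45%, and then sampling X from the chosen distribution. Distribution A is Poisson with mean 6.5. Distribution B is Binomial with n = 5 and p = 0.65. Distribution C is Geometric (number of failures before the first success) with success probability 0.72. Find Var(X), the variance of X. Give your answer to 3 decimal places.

Per component, A: μ=6.5, E[X²]=48.75; B: μ=3.25, E[X²]=11.7; C: μ=0.388889, E[X²]=0.691358.
E[X] = 0.22·6.5 + 0.33·3.25 + 0.45·0.388889 = 2.6775.
E[X²] = 0.22·48.75 + 0.33·11.7 + 0.45·0.691358 = 14.8971.
Var(X) = E[X²] − (E[X])² = 14.8971 − 7.16901 = 7.7281.

7.728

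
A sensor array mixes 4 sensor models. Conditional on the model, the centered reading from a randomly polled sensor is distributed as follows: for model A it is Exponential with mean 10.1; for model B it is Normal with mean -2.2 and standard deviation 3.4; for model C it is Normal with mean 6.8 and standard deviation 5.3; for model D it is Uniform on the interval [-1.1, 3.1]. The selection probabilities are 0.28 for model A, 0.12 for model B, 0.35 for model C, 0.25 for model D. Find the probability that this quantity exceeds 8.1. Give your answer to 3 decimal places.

Conditional on each model, P(X > 8.1): A: 0.44844; B: 0.00122515; C: 0.403119; D: 0.
By total probability, P(X > 8.1) = 0.28·0.44844 + 0.12·0.00122515 + 0.35·0.403119 + 0.25·0 = 0.266802.

0.267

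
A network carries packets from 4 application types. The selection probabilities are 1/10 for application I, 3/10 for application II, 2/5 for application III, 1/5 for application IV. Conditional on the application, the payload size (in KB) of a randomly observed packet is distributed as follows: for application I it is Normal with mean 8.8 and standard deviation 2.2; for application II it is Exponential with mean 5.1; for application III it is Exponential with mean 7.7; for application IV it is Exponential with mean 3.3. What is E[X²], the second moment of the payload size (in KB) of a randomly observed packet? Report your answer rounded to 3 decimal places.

For each component E[X²] = Var + (mean)², giving I: 82.28; II: 52.02; III: 118.58; IV: 21.78.
Overall E[X²] = 0.1·82.28 + 0.3·52.02 + 0.4·118.58 + 0.2·21.78 = 75.622.

75.622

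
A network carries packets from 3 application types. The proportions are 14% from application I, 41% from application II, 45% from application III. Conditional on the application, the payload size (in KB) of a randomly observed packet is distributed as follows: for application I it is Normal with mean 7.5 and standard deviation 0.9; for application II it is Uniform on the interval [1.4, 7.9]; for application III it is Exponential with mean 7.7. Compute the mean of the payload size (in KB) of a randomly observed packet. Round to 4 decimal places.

Component means — I: 7.5; II: 4.65; III: 7.7.
E[X] = 0.14·7.5 + 0.41·4.65 + 0.45·7.7 = 6.4215.

6.4215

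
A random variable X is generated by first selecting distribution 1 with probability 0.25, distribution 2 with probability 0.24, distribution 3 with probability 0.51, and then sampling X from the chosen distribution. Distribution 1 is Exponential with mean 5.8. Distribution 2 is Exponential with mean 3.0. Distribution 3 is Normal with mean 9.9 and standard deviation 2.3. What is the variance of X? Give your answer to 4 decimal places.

Per component, 1: μ=5.8, E[X²]=67.28; 2: μ=3, E[X²]=18; 3: μ=9.9, E[X²]=103.3.
E[X] = 0.25·5.8 + 0.24·3 + 0.51·9.9 = 7.219.
E[X²] = 0.25·67.28 + 0.24·18 + 0.51·103.3 = 73.823.
Var(X) = E[X²] − (E[X])² = 73.823 − 52.114 = 21.709.

21.7090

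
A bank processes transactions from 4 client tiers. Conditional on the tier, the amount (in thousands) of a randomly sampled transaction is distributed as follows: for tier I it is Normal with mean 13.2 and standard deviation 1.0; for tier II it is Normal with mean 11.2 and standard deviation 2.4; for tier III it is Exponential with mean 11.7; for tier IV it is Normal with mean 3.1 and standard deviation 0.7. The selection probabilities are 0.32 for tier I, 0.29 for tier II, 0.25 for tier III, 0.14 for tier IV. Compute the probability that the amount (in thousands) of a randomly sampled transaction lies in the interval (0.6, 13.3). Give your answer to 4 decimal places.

0.7047

Conditional on each tier, P(0.6 < X < 13.3): I: 0.539828; II: 0.809208; III: 0.629151; IV: 0.999822.
By total probability, P(0.6 < X < 13.3) = 0.32·0.539828 + 0.29·0.809208 + 0.25·0.629151 + 0.14·0.999822 = 0.704678.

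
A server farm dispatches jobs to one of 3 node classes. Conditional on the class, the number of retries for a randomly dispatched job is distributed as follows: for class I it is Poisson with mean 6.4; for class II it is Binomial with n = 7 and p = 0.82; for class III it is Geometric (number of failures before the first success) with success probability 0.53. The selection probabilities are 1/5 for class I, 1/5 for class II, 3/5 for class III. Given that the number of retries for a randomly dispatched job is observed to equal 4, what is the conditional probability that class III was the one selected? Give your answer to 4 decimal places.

0.2713

Likelihoods P(X=4 | ·): I: 0.116151; II: 0.0922871; III: 0.0258623.
Posterior ∝ prior × likelihood. Numerator for III: 0.6·0.0258623 = 0.0155174.
Normalizing constant: 0.2·0.116151 + 0.2·0.0922871 + 0.6·0.0258623 = 0.0572051.
P(III | observation) = 0.0155174 / 0.0572051 = 0.271259.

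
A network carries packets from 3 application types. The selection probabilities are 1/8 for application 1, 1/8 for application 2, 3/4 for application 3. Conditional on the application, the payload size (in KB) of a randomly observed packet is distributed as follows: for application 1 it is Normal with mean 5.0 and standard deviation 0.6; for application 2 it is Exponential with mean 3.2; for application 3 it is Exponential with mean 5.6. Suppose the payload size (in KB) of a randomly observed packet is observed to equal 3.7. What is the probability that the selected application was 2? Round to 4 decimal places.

Likelihoods f(3.7 | ·): 1: 0.0635877; 2: 0.0983325; 3: 0.092229.
Posterior ∝ prior × likelihood. Numerator for 2: 0.125·0.0983325 = 0.0122916.
Normalizing constant: 0.125·0.0635877 + 0.125·0.0983325 + 0.75·0.092229 = 0.0894118.
P(2 | observation) = 0.0122916 / 0.0894118 = 0.137471.

0.1375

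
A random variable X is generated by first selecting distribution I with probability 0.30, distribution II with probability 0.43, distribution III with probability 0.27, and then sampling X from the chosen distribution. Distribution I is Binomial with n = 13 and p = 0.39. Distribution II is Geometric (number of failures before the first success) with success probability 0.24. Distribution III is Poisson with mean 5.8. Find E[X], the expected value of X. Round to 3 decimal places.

4.449

Component means — I: 5.07; II: 3.16667; III: 5.8.
E[X] = 0.3·5.07 + 0.43·3.16667 + 0.27·5.8 = 4.44867.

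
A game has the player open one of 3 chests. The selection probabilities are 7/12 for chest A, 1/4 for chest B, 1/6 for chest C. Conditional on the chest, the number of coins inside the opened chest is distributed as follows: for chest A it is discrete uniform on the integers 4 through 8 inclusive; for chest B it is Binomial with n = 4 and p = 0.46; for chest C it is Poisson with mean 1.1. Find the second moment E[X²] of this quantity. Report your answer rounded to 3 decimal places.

For each component E[X²] = Var + (mean)², giving A: 38; B: 4.3792; C: 2.31.
Overall E[X²] = 0.583333·38 + 0.25·4.3792 + 0.166667·2.31 = 23.6465.

23.646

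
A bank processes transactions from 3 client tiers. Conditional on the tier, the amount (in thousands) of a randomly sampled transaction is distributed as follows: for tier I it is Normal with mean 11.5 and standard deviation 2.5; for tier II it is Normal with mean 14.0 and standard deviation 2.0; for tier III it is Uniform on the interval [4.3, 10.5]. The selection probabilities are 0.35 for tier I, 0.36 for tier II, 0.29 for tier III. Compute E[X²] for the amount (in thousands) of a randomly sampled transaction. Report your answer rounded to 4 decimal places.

137.2844

For each component E[X²] = Var + (mean)², giving I: 138.5; II: 200; III: 57.9633.
Overall E[X²] = 0.35·138.5 + 0.36·200 + 0.29·57.9633 = 137.284.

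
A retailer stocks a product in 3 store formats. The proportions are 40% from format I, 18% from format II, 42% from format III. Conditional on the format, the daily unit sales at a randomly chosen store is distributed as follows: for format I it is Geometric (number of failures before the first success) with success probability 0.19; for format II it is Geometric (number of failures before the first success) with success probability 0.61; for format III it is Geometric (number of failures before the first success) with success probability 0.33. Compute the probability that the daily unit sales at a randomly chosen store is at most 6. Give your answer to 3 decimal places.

Conditional on each format, P(X ≤ 6): I: 0.771232; II: 0.998628; III: 0.939393.
By total probability, P(X ≤ 6) = 0.4·0.771232 + 0.18·0.998628 + 0.42·0.939393 = 0.882791.

0.883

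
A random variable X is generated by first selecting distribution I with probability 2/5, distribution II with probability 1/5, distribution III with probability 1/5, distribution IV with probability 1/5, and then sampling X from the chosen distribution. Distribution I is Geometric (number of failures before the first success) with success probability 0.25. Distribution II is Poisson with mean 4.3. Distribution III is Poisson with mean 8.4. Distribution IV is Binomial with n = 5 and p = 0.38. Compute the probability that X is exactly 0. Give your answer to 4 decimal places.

0.1211

Conditional on each component, P(X = 0): I: 0.25; II: 0.0135686; III: 0.000224867; IV: 0.0916133.
By total probability, P(X = 0) = 0.4·0.25 + 0.2·0.0135686 + 0.2·0.000224867 + 0.2·0.0916133 = 0.121081.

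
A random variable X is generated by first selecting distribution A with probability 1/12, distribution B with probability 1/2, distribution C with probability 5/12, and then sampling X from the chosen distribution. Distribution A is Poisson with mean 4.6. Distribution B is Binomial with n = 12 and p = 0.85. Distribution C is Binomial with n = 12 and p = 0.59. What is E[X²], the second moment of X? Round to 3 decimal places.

For each component E[X²] = Var + (mean)², giving A: 25.76; B: 105.57; C: 53.0292.
Overall E[X²] = 0.0833333·25.76 + 0.5·105.57 + 0.416667·53.0292 = 77.0272.

77.027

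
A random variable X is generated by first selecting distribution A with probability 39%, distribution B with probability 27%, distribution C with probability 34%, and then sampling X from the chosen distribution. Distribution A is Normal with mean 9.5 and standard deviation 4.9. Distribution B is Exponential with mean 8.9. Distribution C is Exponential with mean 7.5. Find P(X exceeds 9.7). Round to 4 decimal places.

0.3727

Conditional on each component, P(X > 9.7): A: 0.483721; B: 0.336254; C: 0.274355.
By total probability, P(X > 9.7) = 0.39·0.483721 + 0.27·0.336254 + 0.34·0.274355 = 0.372721.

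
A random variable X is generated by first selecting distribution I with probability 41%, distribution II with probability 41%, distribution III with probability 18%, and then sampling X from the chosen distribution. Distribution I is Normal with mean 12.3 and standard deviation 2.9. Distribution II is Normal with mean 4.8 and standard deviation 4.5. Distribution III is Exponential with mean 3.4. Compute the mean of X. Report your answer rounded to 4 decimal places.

Component means — I: 12.3; II: 4.8; III: 3.4.
E[X] = 0.41·12.3 + 0.41·4.8 + 0.18·3.4 = 7.623.

7.6230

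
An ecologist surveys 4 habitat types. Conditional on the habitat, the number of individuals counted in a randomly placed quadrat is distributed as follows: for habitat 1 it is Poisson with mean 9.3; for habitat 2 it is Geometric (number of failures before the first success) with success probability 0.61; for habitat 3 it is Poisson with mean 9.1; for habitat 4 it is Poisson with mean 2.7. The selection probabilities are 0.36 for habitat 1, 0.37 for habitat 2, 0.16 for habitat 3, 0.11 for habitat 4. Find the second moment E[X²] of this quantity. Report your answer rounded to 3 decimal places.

50.828

For each component E[X²] = Var + (mean)², giving 1: 95.79; 2: 1.45687; 3: 91.91; 4: 9.99.
Overall E[X²] = 0.36·95.79 + 0.37·1.45687 + 0.16·91.91 + 0.11·9.99 = 50.8279.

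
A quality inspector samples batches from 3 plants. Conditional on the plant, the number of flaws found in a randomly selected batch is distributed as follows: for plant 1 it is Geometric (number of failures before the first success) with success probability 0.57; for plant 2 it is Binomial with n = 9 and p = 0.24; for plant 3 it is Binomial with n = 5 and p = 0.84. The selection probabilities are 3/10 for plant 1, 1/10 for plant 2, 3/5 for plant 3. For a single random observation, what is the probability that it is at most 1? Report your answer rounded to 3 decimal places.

0.279

Conditional on each plant, P(X ≤ 1): 1: 0.8151; 2: 0.325006; 3: 0.00285737.
By total probability, P(X ≤ 1) = 0.3·0.8151 + 0.1·0.325006 + 0.6·0.00285737 = 0.278745.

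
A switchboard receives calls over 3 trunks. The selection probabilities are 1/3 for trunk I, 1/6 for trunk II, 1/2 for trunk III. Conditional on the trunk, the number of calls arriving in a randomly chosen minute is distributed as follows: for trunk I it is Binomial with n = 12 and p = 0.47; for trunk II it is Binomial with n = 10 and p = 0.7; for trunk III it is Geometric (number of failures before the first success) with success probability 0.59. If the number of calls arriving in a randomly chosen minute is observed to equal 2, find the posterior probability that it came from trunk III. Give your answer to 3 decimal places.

0.850

Likelihoods P(X=2 | ·): I: 0.0254975; II: 0.0014467; III: 0.099179.
Posterior ∝ prior × likelihood. Numerator for III: 0.5·0.099179 = 0.0495895.
Normalizing constant: 0.333333·0.0254975 + 0.166667·0.0014467 + 0.5·0.099179 = 0.0583298.
P(III | observation) = 0.0495895 / 0.0583298 = 0.850157.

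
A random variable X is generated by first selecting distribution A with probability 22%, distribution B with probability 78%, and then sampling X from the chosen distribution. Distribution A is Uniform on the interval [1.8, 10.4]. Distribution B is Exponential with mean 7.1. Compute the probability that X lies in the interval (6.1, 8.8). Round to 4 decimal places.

Conditional on each component, P(6.1 < X < 8.8): A: 0.313953; B: 0.133973.
By total probability, P(6.1 < X < 8.8) = 0.22·0.313953 + 0.78·0.133973 = 0.173568.

0.1736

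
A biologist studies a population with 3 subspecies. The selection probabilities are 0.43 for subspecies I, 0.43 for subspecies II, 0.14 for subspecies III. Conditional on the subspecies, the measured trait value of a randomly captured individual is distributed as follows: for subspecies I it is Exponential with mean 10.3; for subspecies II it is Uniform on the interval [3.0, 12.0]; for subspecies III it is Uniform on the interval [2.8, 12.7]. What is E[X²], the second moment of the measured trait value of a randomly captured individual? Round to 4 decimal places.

For each component E[X²] = Var + (mean)², giving I: 212.18; II: 63; III: 68.23.
Overall E[X²] = 0.43·212.18 + 0.43·63 + 0.14·68.23 = 127.88.

127.8796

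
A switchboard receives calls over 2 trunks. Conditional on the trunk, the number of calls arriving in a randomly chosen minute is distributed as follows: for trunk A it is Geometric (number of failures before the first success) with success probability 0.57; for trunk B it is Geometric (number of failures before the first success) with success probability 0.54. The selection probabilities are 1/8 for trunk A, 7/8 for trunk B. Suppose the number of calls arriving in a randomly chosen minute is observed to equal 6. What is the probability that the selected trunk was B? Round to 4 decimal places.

0.9086

Likelihoods P(X=6 | ·): A: 0.00360318; B: 0.00511612.
Posterior ∝ prior × likelihood. Numerator for B: 0.875·0.00511612 = 0.00447661.
Normalizing constant: 0.125·0.00360318 + 0.875·0.00511612 = 0.004927.
P(B | observation) = 0.00447661 / 0.004927 = 0.908586.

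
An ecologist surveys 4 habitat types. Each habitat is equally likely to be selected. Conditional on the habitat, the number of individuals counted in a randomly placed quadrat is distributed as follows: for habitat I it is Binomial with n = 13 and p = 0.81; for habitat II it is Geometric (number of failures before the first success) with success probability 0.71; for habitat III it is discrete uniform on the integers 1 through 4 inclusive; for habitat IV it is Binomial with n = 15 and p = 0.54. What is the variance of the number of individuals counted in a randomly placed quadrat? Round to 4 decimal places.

18.6209

Per component, I: μ=10.53, E[X²]=112.882; II: μ=0.408451, E[X²]=0.742115; III: μ=2.5, E[X²]=7.5; IV: μ=8.1, E[X²]=69.336.
E[X] = 0.25·10.53 + 0.25·0.408451 + 0.25·2.5 + 0.25·8.1 = 5.38461.
E[X²] = 0.25·112.882 + 0.25·0.742115 + 0.25·7.5 + 0.25·69.336 = 47.6149.
Var(X) = E[X²] − (E[X])² = 47.6149 − 28.9941 = 18.6209.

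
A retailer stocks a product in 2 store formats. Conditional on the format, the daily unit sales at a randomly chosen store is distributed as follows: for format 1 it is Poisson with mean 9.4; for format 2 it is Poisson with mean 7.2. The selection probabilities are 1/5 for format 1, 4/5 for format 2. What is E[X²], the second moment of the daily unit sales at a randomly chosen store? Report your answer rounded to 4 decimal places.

For each component E[X²] = Var + (mean)², giving 1: 97.76; 2: 59.04.
Overall E[X²] = 0.2·97.76 + 0.8·59.04 = 66.784.

66.7840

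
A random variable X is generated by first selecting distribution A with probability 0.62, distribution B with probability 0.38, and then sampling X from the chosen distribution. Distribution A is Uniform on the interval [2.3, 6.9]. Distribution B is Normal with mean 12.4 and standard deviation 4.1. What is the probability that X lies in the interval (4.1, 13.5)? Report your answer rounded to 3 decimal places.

Conditional on each component, P(4.1 < X < 13.5): A: 0.608696; B: 0.584298.
By total probability, P(4.1 < X < 13.5) = 0.62·0.608696 + 0.38·0.584298 = 0.599425.

0.599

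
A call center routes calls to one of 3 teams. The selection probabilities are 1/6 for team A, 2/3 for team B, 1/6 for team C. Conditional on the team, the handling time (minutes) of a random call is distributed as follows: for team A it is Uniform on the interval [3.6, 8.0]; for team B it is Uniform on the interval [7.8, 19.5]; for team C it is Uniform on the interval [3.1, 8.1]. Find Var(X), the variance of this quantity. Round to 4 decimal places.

Per component, A: μ=5.8, E[X²]=35.2533; B: μ=13.65, E[X²]=197.73; C: μ=5.6, E[X²]=33.4433.
E[X] = 0.166667·5.8 + 0.666667·13.65 + 0.166667·5.6 = 11.
E[X²] = 0.166667·35.2533 + 0.666667·197.73 + 0.166667·33.4433 = 143.269.
Var(X) = E[X²] − (E[X])² = 143.269 − 121 = 22.2694.

22.2694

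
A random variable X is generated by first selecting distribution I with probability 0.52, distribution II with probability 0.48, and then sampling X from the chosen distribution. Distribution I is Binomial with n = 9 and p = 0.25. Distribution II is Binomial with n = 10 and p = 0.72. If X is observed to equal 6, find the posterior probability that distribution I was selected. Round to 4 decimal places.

Likelihoods P(X=6 | ·): I: 0.00865173; II: 0.179823.
Posterior ∝ prior × likelihood. Numerator for I: 0.52·0.00865173 = 0.0044989.
Normalizing constant: 0.52·0.00865173 + 0.48·0.179823 = 0.0908142.
P(I | observation) = 0.0044989 / 0.0908142 = 0.0495396.

0.0495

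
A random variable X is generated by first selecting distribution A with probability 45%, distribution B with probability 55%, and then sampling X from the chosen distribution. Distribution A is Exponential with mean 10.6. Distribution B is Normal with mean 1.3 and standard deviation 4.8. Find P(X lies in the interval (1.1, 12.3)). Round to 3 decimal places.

0.543

Conditional on each component, P(1.1 < X < 12.3): A: 0.588061; B: 0.505655.
By total probability, P(1.1 < X < 12.3) = 0.45·0.588061 + 0.55·0.505655 = 0.542738.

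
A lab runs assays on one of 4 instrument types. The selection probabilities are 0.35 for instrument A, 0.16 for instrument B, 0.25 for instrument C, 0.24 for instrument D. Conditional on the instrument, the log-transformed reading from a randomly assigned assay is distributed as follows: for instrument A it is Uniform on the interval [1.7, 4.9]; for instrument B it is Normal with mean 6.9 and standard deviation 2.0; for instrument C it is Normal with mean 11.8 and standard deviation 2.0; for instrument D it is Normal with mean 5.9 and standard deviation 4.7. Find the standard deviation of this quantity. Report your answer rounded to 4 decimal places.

4.2359

Per component, A: μ=3.3, E[X²]=11.7433; B: μ=6.9, E[X²]=51.61; C: μ=11.8, E[X²]=143.24; D: μ=5.9, E[X²]=56.9.
E[X] = 0.35·3.3 + 0.16·6.9 + 0.25·11.8 + 0.24·5.9 = 6.625.
E[X²] = 0.35·11.7433 + 0.16·51.61 + 0.25·143.24 + 0.24·56.9 = 61.8338.
Var(X) = E[X²] − (E[X])² = 61.8338 − 43.8906 = 17.9431.
SD(X) = √17.9431 = 4.23593.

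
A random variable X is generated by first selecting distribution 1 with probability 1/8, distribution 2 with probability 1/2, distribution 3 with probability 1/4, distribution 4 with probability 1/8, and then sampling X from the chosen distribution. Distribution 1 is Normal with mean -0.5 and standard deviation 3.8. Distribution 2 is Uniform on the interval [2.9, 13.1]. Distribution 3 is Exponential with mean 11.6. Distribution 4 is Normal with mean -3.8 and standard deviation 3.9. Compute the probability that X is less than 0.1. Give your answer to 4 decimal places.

0.1777

Conditional on each component, P(X < 0.1): 1: 0.56273; 2: 0; 3: 0.00858364; 4: 0.841345.
By total probability, P(X < 0.1) = 0.125·0.56273 + 0.5·0 + 0.25·0.00858364 + 0.125·0.841345 = 0.177655.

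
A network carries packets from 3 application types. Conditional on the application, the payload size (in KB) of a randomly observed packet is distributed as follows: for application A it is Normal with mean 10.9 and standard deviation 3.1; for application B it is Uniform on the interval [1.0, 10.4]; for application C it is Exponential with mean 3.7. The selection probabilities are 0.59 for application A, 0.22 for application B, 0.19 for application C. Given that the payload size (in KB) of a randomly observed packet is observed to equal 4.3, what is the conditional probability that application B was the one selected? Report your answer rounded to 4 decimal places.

0.4944

Likelihoods f(4.3 | ·): A: 0.0133434; B: 0.106383; C: 0.084543.
Posterior ∝ prior × likelihood. Numerator for B: 0.22·0.106383 = 0.0234043.
Normalizing constant: 0.59·0.0133434 + 0.22·0.106383 + 0.19·0.084543 = 0.0473401.
P(B | observation) = 0.0234043 / 0.0473401 = 0.494386.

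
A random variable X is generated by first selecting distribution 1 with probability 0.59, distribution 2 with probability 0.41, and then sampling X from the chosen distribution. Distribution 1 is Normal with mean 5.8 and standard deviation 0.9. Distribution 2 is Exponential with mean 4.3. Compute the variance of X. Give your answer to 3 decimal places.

Per component, 1: μ=5.8, E[X²]=34.45; 2: μ=4.3, E[X²]=36.98.
E[X] = 0.59·5.8 + 0.41·4.3 = 5.185.
E[X²] = 0.59·34.45 + 0.41·36.98 = 35.4873.
Var(X) = E[X²] − (E[X])² = 35.4873 − 26.8842 = 8.60308.

8.603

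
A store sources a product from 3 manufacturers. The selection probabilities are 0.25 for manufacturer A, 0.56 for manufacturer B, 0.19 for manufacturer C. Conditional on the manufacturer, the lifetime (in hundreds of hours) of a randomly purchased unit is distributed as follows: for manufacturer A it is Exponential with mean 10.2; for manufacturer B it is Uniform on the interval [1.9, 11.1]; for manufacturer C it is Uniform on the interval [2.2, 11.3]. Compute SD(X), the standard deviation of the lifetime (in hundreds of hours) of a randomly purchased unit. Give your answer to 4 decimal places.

5.8103

Per component, A: μ=10.2, E[X²]=208.08; B: μ=6.5, E[X²]=49.3033; C: μ=6.75, E[X²]=52.4633.
E[X] = 0.25·10.2 + 0.56·6.5 + 0.19·6.75 = 7.4725.
E[X²] = 0.25·208.08 + 0.56·49.3033 + 0.19·52.4633 = 89.5979.
Var(X) = E[X²] − (E[X])² = 89.5979 − 55.8383 = 33.7596.
SD(X) = √33.7596 = 5.8103.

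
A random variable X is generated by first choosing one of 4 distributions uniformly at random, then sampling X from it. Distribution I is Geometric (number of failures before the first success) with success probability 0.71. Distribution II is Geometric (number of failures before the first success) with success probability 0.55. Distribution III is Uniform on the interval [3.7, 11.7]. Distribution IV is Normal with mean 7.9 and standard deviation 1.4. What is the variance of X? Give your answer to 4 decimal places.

Per component, I: μ=0.408451, E[X²]=0.742115; II: μ=0.818182, E[X²]=2.15702; III: μ=7.7, E[X²]=64.6233; IV: μ=7.9, E[X²]=64.37.
E[X] = 0.25·0.408451 + 0.25·0.818182 + 0.25·7.7 + 0.25·7.9 = 4.20666.
E[X²] = 0.25·0.742115 + 0.25·2.15702 + 0.25·64.6233 + 0.25·64.37 = 32.9731.
Var(X) = E[X²] − (E[X])² = 32.9731 − 17.696 = 15.2771.

15.2771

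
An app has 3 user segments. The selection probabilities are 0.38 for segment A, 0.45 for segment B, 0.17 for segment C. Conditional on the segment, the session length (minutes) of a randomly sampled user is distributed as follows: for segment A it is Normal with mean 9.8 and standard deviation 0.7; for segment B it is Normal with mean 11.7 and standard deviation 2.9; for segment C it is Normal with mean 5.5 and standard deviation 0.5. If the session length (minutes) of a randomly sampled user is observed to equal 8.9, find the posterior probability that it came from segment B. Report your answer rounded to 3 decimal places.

0.291

Likelihoods f(8.9 | ·): A: 0.249376; B: 0.0863142; C: 7.26192e-11.
Posterior ∝ prior × likelihood. Numerator for B: 0.45·0.0863142 = 0.0388414.
Normalizing constant: 0.38·0.249376 + 0.45·0.0863142 + 0.17·7.26192e-11 = 0.133604.
P(B | observation) = 0.0388414 / 0.133604 = 0.29072.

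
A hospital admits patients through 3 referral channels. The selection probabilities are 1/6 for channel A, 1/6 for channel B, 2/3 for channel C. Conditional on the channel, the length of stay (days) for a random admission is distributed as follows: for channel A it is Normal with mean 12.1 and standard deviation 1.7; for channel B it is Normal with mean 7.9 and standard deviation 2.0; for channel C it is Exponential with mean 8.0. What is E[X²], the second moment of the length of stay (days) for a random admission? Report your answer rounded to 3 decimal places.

121.285

For each component E[X²] = Var + (mean)², giving A: 149.3; B: 66.41; C: 128.
Overall E[X²] = 0.166667·149.3 + 0.166667·66.41 + 0.666667·128 = 121.285.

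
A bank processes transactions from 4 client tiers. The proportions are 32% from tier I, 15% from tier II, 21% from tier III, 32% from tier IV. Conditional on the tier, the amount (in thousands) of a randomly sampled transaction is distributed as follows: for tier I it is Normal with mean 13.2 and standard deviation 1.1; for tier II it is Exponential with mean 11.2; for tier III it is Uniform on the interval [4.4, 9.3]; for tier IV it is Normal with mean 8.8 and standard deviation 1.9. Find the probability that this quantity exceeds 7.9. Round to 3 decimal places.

Conditional on each tier, P(X > 7.9): I: 0.999999; II: 0.493932; III: 0.285714; IV: 0.682137.
By total probability, P(X > 7.9) = 0.32·0.999999 + 0.15·0.493932 + 0.21·0.285714 + 0.32·0.682137 = 0.672374.

0.672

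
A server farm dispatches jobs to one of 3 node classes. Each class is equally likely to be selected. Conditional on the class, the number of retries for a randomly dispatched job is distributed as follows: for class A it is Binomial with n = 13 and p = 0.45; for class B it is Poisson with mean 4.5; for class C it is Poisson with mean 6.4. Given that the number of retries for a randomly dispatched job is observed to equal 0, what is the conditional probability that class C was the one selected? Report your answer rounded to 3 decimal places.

0.126

Likelihoods P(X=0 | ·): A: 0.00042142; B: 0.011109; C: 0.00166156.
Posterior ∝ prior × likelihood. Numerator for C: 0.333333·0.00166156 = 0.000553852.
Normalizing constant: 0.333333·0.00042142 + 0.333333·0.011109 + 0.333333·0.00166156 = 0.00439732.
P(C | observation) = 0.000553852 / 0.00439732 = 0.125952.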